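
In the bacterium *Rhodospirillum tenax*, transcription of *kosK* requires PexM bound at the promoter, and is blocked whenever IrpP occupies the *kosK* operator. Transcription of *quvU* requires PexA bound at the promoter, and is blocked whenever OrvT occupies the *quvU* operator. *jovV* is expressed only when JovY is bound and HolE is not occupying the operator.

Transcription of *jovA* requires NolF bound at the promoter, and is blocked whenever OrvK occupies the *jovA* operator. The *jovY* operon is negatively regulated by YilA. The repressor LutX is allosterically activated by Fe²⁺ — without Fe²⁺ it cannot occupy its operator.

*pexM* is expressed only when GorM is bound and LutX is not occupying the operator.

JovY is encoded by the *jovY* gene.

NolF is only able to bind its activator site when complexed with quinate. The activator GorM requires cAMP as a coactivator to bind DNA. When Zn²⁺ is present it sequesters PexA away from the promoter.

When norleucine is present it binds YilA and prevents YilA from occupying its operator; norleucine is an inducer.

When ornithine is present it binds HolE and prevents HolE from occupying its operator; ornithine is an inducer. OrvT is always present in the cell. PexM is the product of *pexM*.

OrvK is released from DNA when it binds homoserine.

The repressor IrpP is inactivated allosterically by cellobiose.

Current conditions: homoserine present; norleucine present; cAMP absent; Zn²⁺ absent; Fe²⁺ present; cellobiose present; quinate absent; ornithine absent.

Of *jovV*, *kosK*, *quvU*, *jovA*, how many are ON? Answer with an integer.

Ornithine is absent, so HolE is active.
Norleucine is present, so YilA is inactive.
With no repressor bound, *jovY* is transcribed.
So JovY is produced and active.
With repressor HolE bound, *jovV* is not transcribed.
→ *jovV* is OFF.
Fe²⁺ is present, so LutX is active.
cAMP is absent, so GorM is inactive.
With repressor LutX bound, *pexM* is not transcribed.
So PexM is not produced.
Cellobiose is present, so IrpP is inactive.
Required activator PexM is absent, so *kosK* is not transcribed.
→ *kosK* is OFF.
Zn²⁺ is absent, so PexA is active.
OrvT is produced constitutively and is active.
With repressor OrvT bound, *quvU* is not transcribed.
→ *quvU* is OFF.
Quinate is absent, so NolF is inactive.
Homoserine is present, so OrvK is inactive.
Required activator NolF is absent, so *jovA* is not transcribed.
→ *jovA* is OFF.
0 of the 4 genes are transcribed.

0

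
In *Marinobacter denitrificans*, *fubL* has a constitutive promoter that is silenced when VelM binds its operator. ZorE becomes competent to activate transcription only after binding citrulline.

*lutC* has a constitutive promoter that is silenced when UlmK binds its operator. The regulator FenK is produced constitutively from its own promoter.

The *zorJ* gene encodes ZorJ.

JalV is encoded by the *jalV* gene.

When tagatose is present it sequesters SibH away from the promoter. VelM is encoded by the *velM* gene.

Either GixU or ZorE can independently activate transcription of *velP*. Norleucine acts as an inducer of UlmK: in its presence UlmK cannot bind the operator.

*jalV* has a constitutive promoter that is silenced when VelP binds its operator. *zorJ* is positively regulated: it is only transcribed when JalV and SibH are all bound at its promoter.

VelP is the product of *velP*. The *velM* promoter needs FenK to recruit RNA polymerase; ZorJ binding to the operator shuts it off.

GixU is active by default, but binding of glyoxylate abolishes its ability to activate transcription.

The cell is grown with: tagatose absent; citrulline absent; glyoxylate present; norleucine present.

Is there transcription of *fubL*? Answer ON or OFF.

Glyoxylate is present, so GixU is inactive.
Citrulline is absent, so ZorE is inactive.
No activator is available at the *velP* promoter, so *velP* is not transcribed.
So VelP is not produced.
With no repressor bound, *jalV* is transcribed.
So JalV is produced and active.
Tagatose is absent, so SibH is active.
No repressor is bound and JalV and SibH are active, so *zorJ* is transcribed.
So ZorJ is produced and active.
FenK is produced constitutively and is active.
With repressor ZorJ bound, *velM* is not transcribed.
So VelM is not produced.
With no repressor bound, *fubL* is transcribed.

ON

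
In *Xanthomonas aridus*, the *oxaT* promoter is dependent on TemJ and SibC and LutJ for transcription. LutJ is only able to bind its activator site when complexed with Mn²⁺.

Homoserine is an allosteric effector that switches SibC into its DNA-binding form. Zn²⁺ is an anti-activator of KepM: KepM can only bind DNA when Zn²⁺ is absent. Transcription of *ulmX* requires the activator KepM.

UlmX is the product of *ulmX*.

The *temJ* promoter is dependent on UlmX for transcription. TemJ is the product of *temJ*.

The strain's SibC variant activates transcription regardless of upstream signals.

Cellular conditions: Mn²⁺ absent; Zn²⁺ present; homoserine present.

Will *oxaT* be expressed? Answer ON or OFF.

Zn²⁺ is present, so KepM is inactive.
Required activator KepM is absent, so *ulmX* is not transcribed.
So UlmX is not produced.
Required activator UlmX is absent, so *temJ* is not transcribed.
So TemJ is not produced.
SibC is constitutively active in this strain.
Mn²⁺ is absent, so LutJ is inactive.
Required activator TemJ is absent, so *oxaT* is not transcribed.

OFF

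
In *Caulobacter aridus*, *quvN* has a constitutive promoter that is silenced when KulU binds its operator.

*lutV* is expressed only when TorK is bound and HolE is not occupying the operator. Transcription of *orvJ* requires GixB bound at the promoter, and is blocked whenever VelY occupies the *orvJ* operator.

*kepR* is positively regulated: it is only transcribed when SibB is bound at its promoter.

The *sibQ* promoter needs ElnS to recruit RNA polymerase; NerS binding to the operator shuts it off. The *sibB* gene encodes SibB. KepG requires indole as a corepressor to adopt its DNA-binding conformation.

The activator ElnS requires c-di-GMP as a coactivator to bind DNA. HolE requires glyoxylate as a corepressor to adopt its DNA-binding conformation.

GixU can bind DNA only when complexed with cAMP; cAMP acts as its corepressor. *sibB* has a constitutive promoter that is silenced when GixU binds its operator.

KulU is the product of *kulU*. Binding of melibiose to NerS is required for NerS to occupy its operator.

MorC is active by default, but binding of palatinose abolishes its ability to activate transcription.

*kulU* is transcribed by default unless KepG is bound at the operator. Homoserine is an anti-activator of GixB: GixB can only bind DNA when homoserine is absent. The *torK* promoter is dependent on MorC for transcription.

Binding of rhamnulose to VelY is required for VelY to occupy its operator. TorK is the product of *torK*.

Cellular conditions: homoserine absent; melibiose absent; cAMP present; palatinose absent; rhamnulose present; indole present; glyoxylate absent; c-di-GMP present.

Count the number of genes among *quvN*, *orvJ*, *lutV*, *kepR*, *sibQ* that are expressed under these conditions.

3

Indole is present, so KepG is active.
With repressor KepG bound, *kulU* is not transcribed.
So KulU is not produced.
With no repressor bound, *quvN* is transcribed.
→ *quvN* is ON.
Rhamnulose is present, so VelY is active.
Homoserine is absent, so GixB is active.
With repressor VelY bound, *orvJ* is not transcribed.
→ *orvJ* is OFF.
Palatinose is absent, so MorC is active.
No repressor is bound and MorC is active, so *torK* is transcribed.
So TorK is produced and active.
Glyoxylate is absent, so HolE is inactive.
No repressor is bound and TorK is active, so *lutV* is transcribed.
→ *lutV* is ON.
cAMP is present, so GixU is active.
With repressor GixU bound, *sibB* is not transcribed.
So SibB is not produced.
Required activator SibB is absent, so *kepR* is not transcribed.
→ *kepR* is OFF.
c-di-GMP is present, so ElnS is active.
Melibiose is absent, so NerS is inactive.
No repressor is bound and ElnS is active, so *sibQ* is transcribed.
→ *sibQ* is ON.
3 of the 5 genes are transcribed.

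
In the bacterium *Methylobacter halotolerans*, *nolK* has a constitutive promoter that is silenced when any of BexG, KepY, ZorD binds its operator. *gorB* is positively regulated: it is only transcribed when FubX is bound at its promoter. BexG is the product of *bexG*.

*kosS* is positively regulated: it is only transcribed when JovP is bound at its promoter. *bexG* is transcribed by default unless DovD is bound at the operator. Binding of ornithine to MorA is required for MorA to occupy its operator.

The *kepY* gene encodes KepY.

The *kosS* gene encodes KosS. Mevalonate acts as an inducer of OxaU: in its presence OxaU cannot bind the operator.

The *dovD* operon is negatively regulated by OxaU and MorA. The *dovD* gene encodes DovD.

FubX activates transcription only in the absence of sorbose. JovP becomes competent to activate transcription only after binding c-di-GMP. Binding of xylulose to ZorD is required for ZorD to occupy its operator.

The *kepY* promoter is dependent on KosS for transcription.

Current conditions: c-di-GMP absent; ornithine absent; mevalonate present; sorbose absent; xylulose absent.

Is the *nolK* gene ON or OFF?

ON

Mevalonate is present, so OxaU is inactive.
Ornithine is absent, so MorA is inactive.
With no repressor bound, *dovD* is transcribed.
So DovD is produced and active.
With repressor DovD bound, *bexG* is not transcribed.
So BexG is not produced.
c-di-GMP is absent, so JovP is inactive.
Required activator JovP is absent, so *kosS* is not transcribed.
So KosS is not produced.
Required activator KosS is absent, so *kepY* is not transcribed.
So KepY is not produced.
Xylulose is absent, so ZorD is inactive.
With no repressor bound, *nolK* is transcribed.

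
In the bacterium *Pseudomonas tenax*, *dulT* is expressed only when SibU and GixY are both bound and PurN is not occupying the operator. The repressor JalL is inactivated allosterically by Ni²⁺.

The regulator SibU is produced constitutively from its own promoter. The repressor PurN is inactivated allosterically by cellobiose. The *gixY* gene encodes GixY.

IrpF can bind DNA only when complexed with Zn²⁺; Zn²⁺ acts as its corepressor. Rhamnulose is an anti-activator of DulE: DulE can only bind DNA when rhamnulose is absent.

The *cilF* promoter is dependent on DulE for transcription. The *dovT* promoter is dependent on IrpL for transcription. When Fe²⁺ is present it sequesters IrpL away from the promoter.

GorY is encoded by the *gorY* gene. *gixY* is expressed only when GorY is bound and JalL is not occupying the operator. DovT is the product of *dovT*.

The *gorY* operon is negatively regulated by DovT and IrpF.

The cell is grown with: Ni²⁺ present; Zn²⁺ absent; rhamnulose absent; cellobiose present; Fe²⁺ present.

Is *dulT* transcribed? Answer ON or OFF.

ON

SibU is produced constitutively and is active.
Cellobiose is present, so PurN is inactive.
Ni²⁺ is present, so JalL is inactive.
Fe²⁺ is present, so IrpL is inactive.
Required activator IrpL is absent, so *dovT* is not transcribed.
So DovT is not produced.
Zn²⁺ is absent, so IrpF is inactive.
With no repressor bound, *gorY* is transcribed.
So GorY is produced and active.
No repressor is bound and GorY is active, so *gixY* is transcribed.
So GixY is produced and active.
No repressor is bound and SibU and GixY are active, so *dulT* is transcribed.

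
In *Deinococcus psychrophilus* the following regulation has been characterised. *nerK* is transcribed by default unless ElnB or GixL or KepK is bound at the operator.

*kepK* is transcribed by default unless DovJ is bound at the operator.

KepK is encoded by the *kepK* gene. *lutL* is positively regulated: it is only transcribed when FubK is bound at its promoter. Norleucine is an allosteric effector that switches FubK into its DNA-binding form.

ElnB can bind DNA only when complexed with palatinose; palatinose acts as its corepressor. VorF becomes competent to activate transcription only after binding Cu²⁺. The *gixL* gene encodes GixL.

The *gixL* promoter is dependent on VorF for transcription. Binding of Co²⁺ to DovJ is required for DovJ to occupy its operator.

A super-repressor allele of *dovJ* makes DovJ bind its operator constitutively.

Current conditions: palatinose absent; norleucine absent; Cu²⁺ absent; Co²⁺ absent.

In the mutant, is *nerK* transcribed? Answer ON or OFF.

ON

Palatinose is absent, so ElnB is inactive.
Cu²⁺ is absent, so VorF is inactive.
Required activator VorF is absent, so *gixL* is not transcribed.
So GixL is not produced.
DovJ is constitutively active in this strain.
With repressor DovJ bound, *kepK* is not transcribed.
So KepK is not produced.
With no repressor bound, *nerK* is transcribed.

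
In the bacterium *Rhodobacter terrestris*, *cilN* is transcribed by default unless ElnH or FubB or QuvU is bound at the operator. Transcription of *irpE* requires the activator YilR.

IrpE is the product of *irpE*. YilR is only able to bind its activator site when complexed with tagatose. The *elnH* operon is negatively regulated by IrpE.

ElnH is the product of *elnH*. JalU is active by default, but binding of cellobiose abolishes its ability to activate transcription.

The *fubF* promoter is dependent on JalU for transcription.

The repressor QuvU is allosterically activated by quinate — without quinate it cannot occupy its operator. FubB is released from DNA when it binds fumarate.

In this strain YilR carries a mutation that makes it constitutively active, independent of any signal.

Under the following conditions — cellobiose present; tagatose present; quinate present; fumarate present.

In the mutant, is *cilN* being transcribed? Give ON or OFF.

YilR is constitutively active in this strain.
No repressor is bound and YilR is active, so *irpE* is transcribed.
So IrpE is produced and active.
With repressor IrpE bound, *elnH* is not transcribed.
So ElnH is not produced.
Fumarate is present, so FubB is inactive.
Quinate is present, so QuvU is active.
With repressor QuvU bound, *cilN* is not transcribed.

OFF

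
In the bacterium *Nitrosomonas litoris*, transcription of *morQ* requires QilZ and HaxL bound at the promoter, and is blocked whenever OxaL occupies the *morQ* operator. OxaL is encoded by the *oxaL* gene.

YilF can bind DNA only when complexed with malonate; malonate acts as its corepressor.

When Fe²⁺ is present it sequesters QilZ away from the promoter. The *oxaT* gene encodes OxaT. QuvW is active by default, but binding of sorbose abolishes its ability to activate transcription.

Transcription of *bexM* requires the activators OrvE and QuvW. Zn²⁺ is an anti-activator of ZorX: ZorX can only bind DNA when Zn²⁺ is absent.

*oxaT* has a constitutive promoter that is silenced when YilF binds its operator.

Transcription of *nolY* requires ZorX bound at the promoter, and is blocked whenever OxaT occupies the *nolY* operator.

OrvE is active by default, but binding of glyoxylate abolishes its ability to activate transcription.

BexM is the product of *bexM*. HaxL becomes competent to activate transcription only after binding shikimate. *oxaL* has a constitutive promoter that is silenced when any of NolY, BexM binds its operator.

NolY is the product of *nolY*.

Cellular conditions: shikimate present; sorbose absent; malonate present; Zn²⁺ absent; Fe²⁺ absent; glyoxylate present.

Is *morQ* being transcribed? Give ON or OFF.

Fe²⁺ is absent, so QilZ is active.
Shikimate is present, so HaxL is active.
Malonate is present, so YilF is active.
With repressor YilF bound, *oxaT* is not transcribed.
So OxaT is not produced.
Zn²⁺ is absent, so ZorX is active.
No repressor is bound and ZorX is active, so *nolY* is transcribed.
So NolY is produced and active.
Glyoxylate is present, so OrvE is inactive.
Sorbose is absent, so QuvW is active.
Required activator OrvE is absent, so *bexM* is not transcribed.
So BexM is not produced.
With repressor NolY bound, *oxaL* is not transcribed.
So OxaL is not produced.
No repressor is bound and QilZ and HaxL are active, so *morQ* is transcribed.

ON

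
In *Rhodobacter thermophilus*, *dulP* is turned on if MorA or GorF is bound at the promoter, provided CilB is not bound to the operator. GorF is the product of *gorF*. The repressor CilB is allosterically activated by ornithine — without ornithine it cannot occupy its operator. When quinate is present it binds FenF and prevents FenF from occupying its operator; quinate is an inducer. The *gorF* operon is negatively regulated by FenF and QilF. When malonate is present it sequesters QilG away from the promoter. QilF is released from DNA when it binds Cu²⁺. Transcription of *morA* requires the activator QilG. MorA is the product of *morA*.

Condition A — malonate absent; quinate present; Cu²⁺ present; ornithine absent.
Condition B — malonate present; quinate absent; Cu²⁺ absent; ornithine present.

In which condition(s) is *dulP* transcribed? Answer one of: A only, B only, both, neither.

Condition A:
Malonate is absent, so QilG is active.
No repressor is bound and QilG is active, so *morA* is transcribed.
So MorA is produced and active.
Quinate is present, so FenF is inactive.
Cu²⁺ is present, so QilF is inactive.
With no repressor bound, *gorF* is transcribed.
So GorF is produced and active.
Ornithine is absent, so CilB is inactive.
Activator MorA is present, so *dulP* is transcribed.
→ *dulP* is ON in A.
Condition B:
Malonate is present, so QilG is inactive.
Required activator QilG is absent, so *morA* is not transcribed.
So MorA is not produced.
Quinate is absent, so FenF is active.
Cu²⁺ is absent, so QilF is active.
With repressor FenF bound, *gorF* is not transcribed.
So GorF is not produced.
Ornithine is present, so CilB is active.
With repressor CilB bound, *dulP* is not transcribed.
→ *dulP* is OFF in B.

A only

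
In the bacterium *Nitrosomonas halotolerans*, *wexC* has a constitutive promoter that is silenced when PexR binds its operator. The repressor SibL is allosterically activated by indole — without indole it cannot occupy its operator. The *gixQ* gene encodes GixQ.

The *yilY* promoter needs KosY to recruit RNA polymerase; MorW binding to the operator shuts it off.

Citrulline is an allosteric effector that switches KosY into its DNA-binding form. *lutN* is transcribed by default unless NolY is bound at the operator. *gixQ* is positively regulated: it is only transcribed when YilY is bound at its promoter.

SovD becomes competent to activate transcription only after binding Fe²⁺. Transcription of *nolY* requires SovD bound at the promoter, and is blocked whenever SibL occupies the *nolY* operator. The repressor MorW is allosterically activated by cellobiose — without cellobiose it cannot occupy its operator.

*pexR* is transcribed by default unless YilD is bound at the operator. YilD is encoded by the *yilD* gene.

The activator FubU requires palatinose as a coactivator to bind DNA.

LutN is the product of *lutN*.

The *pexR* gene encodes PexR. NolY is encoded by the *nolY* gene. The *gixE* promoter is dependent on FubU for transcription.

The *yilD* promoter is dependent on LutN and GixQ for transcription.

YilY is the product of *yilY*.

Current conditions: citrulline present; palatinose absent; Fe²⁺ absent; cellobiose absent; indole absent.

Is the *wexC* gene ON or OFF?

Indole is absent, so SibL is inactive.
Fe²⁺ is absent, so SovD is inactive.
Required activator SovD is absent, so *nolY* is not transcribed.
So NolY is not produced.
With no repressor bound, *lutN* is transcribed.
So LutN is produced and active.
Cellobiose is absent, so MorW is inactive.
Citrulline is present, so KosY is active.
No repressor is bound and KosY is active, so *yilY* is transcribed.
So YilY is produced and active.
No repressor is bound and YilY is active, so *gixQ* is transcribed.
So GixQ is produced and active.
No repressor is bound and LutN and GixQ are active, so *yilD* is transcribed.
So YilD is produced and active.
With repressor YilD bound, *pexR* is not transcribed.
So PexR is not produced.
With no repressor bound, *wexC* is transcribed.

ON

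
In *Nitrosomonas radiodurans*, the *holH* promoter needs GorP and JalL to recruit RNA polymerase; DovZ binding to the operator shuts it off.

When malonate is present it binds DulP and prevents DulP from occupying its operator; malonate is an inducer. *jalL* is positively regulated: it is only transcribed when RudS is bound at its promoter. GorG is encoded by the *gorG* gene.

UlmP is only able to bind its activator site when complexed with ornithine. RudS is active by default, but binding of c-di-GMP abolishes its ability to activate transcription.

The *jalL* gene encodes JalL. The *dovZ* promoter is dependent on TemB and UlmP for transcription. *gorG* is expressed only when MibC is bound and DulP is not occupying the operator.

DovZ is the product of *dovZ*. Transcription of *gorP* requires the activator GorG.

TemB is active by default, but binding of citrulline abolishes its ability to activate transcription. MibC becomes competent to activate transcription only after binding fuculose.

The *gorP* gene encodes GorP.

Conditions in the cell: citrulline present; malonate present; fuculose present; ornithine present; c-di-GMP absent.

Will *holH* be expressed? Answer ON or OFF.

ON

Citrulline is present, so TemB is inactive.
Ornithine is present, so UlmP is active.
Required activator TemB is absent, so *dovZ* is not transcribed.
So DovZ is not produced.
Fuculose is present, so MibC is active.
Malonate is present, so DulP is inactive.
No repressor is bound and MibC is active, so *gorG* is transcribed.
So GorG is produced and active.
No repressor is bound and GorG is active, so *gorP* is transcribed.
So GorP is produced and active.
c-di-GMP is absent, so RudS is active.
No repressor is bound and RudS is active, so *jalL* is transcribed.
So JalL is produced and active.
No repressor is bound and GorP and JalL are active, so *holH* is transcribed.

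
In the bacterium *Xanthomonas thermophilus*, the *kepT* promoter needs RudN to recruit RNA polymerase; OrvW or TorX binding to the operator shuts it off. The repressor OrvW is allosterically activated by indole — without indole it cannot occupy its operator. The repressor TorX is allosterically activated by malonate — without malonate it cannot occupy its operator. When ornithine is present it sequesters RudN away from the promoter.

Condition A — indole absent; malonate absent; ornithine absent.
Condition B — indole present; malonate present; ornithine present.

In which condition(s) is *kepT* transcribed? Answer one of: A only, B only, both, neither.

Condition A:
Indole is absent, so OrvW is inactive.
Malonate is absent, so TorX is inactive.
Ornithine is absent, so RudN is active.
No repressor is bound and RudN is active, so *kepT* is transcribed.
→ *kepT* is ON in A.
Condition B:
Indole is present, so OrvW is active.
Malonate is present, so TorX is active.
Ornithine is present, so RudN is inactive.
With repressor OrvW bound, *kepT* is not transcribed.
→ *kepT* is OFF in B.

A only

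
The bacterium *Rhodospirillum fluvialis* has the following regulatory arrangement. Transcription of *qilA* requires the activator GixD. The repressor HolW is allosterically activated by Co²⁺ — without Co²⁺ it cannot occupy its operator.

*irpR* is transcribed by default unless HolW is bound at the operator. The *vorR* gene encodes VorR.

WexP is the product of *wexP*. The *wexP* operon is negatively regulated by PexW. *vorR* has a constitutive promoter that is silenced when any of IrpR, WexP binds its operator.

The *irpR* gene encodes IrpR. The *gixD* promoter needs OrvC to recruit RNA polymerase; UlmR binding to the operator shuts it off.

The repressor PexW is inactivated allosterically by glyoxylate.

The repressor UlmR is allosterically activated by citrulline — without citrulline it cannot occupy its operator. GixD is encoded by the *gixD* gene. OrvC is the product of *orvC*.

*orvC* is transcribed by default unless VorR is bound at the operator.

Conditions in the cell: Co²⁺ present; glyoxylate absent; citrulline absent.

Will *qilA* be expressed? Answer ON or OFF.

OFF

Co²⁺ is present, so HolW is active.
With repressor HolW bound, *irpR* is not transcribed.
So IrpR is not produced.
Glyoxylate is absent, so PexW is active.
With repressor PexW bound, *wexP* is not transcribed.
So WexP is not produced.
With no repressor bound, *vorR* is transcribed.
So VorR is produced and active.
With repressor VorR bound, *orvC* is not transcribed.
So OrvC is not produced.
Citrulline is absent, so UlmR is inactive.
Required activator OrvC is absent, so *gixD* is not transcribed.
So GixD is not produced.
Required activator GixD is absent, so *qilA* is not transcribed.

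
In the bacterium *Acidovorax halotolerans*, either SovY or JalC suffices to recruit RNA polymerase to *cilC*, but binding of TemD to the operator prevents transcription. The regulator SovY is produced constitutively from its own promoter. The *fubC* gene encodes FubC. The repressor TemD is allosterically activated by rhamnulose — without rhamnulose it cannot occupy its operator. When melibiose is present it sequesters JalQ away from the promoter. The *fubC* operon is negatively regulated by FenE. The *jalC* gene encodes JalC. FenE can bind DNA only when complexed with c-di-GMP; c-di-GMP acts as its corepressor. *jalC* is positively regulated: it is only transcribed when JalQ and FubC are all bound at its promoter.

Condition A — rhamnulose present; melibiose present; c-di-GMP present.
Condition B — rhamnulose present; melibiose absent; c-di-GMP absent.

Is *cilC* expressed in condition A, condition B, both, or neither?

neither

Condition A:
SovY is produced constitutively and is active.
Rhamnulose is present, so TemD is active.
Melibiose is present, so JalQ is inactive.
c-di-GMP is present, so FenE is active.
With repressor FenE bound, *fubC* is not transcribed.
So FubC is not produced.
Required activator JalQ is absent, so *jalC* is not transcribed.
So JalC is not produced.
With repressor TemD bound, *cilC* is not transcribed.
→ *cilC* is OFF in A.
Condition B:
SovY is produced constitutively and is active.
Rhamnulose is present, so TemD is active.
Melibiose is absent, so JalQ is active.
c-di-GMP is absent, so FenE is inactive.
With no repressor bound, *fubC* is transcribed.
So FubC is produced and active.
No repressor is bound and JalQ and FubC are active, so *jalC* is transcribed.
So JalC is produced and active.
With repressor TemD bound, *cilC* is not transcribed.
→ *cilC* is OFF in B.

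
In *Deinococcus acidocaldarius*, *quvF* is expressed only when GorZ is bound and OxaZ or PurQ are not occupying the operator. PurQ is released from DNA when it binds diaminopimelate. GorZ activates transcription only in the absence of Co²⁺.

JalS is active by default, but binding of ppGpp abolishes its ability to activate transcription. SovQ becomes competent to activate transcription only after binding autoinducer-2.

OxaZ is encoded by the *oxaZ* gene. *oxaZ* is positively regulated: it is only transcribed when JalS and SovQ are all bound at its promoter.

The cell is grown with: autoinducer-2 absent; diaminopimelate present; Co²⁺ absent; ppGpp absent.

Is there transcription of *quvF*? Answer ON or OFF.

ON

ppGpp is absent, so JalS is active.
Autoinducer-2 is absent, so SovQ is inactive.
Required activator SovQ is absent, so *oxaZ* is not transcribed.
So OxaZ is not produced.
Co²⁺ is absent, so GorZ is active.
Diaminopimelate is present, so PurQ is inactive.
No repressor is bound and GorZ is active, so *quvF* is transcribed.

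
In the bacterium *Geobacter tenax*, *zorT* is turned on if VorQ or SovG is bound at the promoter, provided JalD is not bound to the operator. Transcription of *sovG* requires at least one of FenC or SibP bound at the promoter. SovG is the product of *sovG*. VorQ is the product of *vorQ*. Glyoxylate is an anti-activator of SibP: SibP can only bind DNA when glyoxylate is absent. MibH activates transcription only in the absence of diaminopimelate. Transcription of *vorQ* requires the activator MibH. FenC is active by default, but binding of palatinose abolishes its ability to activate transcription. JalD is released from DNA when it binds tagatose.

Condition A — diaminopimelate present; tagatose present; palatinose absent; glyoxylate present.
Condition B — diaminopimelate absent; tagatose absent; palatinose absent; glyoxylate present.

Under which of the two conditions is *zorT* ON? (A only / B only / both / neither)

A only

Condition A:
Diaminopimelate is present, so MibH is inactive.
Required activator MibH is absent, so *vorQ* is not transcribed.
So VorQ is not produced.
Tagatose is present, so JalD is inactive.
Palatinose is absent, so FenC is active.
Glyoxylate is present, so SibP is inactive.
Activator FenC is present, so *sovG* is transcribed.
So SovG is produced and active.
Activator SovG is present, so *zorT* is transcribed.
→ *zorT* is ON in A.
Condition B:
Diaminopimelate is absent, so MibH is active.
No repressor is bound and MibH is active, so *vorQ* is transcribed.
So VorQ is produced and active.
Tagatose is absent, so JalD is active.
Palatinose is absent, so FenC is active.
Glyoxylate is present, so SibP is inactive.
Activator FenC is present, so *sovG* is transcribed.
So SovG is produced and active.
With repressor JalD bound, *zorT* is not transcribed.
→ *zorT* is OFF in B.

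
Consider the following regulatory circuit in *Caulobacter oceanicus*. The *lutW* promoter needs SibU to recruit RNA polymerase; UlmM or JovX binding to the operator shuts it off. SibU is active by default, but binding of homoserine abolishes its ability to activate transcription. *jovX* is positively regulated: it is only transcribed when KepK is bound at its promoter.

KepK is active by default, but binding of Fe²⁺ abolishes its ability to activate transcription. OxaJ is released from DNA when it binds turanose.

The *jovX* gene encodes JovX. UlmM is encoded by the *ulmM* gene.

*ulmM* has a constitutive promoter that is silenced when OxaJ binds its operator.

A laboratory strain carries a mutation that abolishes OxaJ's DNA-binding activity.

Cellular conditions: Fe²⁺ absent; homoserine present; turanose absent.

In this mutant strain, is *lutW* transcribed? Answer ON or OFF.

OxaJ is non-functional in this strain, so it has no effect.
With no repressor bound, *ulmM* is transcribed.
So UlmM is produced and active.
Fe²⁺ is absent, so KepK is active.
No repressor is bound and KepK is active, so *jovX* is transcribed.
So JovX is produced and active.
Homoserine is present, so SibU is inactive.
With repressor UlmM bound, *lutW* is not transcribed.

OFF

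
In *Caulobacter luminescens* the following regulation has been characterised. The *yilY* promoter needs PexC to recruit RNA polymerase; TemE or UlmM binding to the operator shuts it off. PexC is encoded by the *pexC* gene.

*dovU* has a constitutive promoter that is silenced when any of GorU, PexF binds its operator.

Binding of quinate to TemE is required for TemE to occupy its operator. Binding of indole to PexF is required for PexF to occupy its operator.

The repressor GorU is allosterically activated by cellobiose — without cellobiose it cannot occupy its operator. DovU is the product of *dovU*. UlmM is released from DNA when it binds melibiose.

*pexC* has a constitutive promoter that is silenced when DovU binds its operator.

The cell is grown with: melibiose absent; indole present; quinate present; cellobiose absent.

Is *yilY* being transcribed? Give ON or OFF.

Quinate is present, so TemE is active.
Cellobiose is absent, so GorU is inactive.
Indole is present, so PexF is active.
With repressor PexF bound, *dovU* is not transcribed.
So DovU is not produced.
With no repressor bound, *pexC* is transcribed.
So PexC is produced and active.
Melibiose is absent, so UlmM is active.
With repressor TemE bound, *yilY* is not transcribed.

OFF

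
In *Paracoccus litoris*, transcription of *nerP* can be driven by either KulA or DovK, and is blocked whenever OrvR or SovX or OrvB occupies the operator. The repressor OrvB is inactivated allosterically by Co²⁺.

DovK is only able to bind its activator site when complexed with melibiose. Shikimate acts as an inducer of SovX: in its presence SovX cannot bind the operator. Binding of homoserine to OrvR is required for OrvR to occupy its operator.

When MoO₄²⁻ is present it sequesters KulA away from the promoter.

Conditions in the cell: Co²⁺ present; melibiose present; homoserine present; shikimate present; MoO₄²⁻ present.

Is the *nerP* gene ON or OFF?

OFF

Homoserine is present, so OrvR is active.
Shikimate is present, so SovX is inactive.
MoO₄²⁻ is present, so KulA is inactive.
Melibiose is present, so DovK is active.
Co²⁺ is present, so OrvB is inactive.
With repressor OrvR bound, *nerP* is not transcribed.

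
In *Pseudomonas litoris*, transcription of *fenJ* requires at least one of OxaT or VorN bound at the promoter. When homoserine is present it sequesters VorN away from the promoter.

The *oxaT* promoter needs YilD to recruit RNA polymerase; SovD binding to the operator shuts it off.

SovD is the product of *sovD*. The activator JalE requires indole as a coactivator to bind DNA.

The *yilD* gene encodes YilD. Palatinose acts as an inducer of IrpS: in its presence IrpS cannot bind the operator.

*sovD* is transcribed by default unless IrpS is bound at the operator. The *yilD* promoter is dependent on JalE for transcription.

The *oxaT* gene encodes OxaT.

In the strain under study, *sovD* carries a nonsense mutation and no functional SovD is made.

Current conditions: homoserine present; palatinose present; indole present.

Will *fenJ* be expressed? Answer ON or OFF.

ON

Indole is present, so JalE is active.
No repressor is bound and JalE is active, so *yilD* is transcribed.
So YilD is produced and active.
SovD is non-functional in this strain, so it has no effect.
No repressor is bound and YilD is active, so *oxaT* is transcribed.
So OxaT is produced and active.
Homoserine is present, so VorN is inactive.
Activator OxaT is present, so *fenJ* is transcribed.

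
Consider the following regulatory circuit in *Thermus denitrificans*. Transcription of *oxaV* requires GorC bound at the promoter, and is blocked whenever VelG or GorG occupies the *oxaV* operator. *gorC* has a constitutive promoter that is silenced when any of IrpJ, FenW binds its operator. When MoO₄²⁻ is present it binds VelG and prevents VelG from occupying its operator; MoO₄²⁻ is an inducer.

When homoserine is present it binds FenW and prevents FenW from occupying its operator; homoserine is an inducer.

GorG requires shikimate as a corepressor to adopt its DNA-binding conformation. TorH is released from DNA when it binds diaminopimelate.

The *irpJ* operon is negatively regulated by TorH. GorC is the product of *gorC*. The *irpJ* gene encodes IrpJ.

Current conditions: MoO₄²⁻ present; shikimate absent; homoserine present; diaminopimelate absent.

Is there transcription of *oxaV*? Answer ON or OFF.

ON

Diaminopimelate is absent, so TorH is active.
With repressor TorH bound, *irpJ* is not transcribed.
So IrpJ is not produced.
Homoserine is present, so FenW is inactive.
With no repressor bound, *gorC* is transcribed.
So GorC is produced and active.
MoO₄²⁻ is present, so VelG is inactive.
Shikimate is absent, so GorG is inactive.
No repressor is bound and GorC is active, so *oxaV* is transcribed.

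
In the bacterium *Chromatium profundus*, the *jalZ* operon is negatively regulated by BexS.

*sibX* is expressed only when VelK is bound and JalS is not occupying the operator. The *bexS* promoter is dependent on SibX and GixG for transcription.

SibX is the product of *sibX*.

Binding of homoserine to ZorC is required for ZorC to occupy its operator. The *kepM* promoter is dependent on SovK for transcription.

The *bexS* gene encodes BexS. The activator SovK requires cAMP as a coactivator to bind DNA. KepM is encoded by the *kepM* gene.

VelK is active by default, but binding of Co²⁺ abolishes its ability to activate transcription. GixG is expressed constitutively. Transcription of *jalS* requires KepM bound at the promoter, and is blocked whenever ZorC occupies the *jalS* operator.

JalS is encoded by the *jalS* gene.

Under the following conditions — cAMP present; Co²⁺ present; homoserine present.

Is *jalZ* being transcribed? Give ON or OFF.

cAMP is present, so SovK is active.
No repressor is bound and SovK is active, so *kepM* is transcribed.
So KepM is produced and active.
Homoserine is present, so ZorC is active.
With repressor ZorC bound, *jalS* is not transcribed.
So JalS is not produced.
Co²⁺ is present, so VelK is inactive.
Required activator VelK is absent, so *sibX* is not transcribed.
So SibX is not produced.
GixG is produced constitutively and is active.
Required activator SibX is absent, so *bexS* is not transcribed.
So BexS is not produced.
With no repressor bound, *jalZ* is transcribed.

ON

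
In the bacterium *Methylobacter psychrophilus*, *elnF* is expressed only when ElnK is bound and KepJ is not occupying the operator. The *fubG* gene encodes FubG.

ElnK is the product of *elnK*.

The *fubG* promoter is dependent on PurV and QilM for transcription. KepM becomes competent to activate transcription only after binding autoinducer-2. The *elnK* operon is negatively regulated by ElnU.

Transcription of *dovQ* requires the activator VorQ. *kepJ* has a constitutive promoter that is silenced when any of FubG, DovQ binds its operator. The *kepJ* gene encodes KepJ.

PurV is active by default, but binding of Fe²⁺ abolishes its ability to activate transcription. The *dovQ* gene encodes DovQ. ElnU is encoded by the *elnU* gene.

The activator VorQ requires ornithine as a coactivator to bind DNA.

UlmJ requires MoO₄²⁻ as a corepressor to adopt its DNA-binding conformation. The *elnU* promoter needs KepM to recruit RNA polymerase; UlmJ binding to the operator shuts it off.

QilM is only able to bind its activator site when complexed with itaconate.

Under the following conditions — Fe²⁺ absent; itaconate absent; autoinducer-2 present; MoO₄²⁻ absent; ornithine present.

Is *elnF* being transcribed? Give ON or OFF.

Fe²⁺ is absent, so PurV is active.
Itaconate is absent, so QilM is inactive.
Required activator QilM is absent, so *fubG* is not transcribed.
So FubG is not produced.
Ornithine is present, so VorQ is active.
No repressor is bound and VorQ is active, so *dovQ* is transcribed.
So DovQ is produced and active.
With repressor DovQ bound, *kepJ* is not transcribed.
So KepJ is not produced.
MoO₄²⁻ is absent, so UlmJ is inactive.
Autoinducer-2 is present, so KepM is active.
No repressor is bound and KepM is active, so *elnU* is transcribed.
So ElnU is produced and active.
With repressor ElnU bound, *elnK* is not transcribed.
So ElnK is not produced.
Required activator ElnK is absent, so *elnF* is not transcribed.

OFF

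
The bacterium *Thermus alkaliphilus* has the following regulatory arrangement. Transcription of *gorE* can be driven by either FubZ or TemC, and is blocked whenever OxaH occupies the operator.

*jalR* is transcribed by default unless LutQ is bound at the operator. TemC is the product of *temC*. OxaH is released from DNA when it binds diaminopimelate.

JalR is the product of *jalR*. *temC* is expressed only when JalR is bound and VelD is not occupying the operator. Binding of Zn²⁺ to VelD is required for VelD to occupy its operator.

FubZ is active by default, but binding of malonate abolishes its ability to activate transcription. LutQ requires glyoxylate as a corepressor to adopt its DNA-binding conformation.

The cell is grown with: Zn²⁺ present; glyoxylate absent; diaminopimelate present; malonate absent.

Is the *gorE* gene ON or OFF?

Malonate is absent, so FubZ is active.
Glyoxylate is absent, so LutQ is inactive.
With no repressor bound, *jalR* is transcribed.
So JalR is produced and active.
Zn²⁺ is present, so VelD is active.
With repressor VelD bound, *temC* is not transcribed.
So TemC is not produced.
Diaminopimelate is present, so OxaH is inactive.
Activator FubZ is present, so *gorE* is transcribed.

ON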